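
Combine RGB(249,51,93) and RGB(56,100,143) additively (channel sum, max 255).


Additive: each channel = min(255, C₁+C₂)
R: 249+56 = 305 → 255
G: 51+100 = 151 → 151
B: 93+143 = 236 → 236
= RGB(255, 151, 236)


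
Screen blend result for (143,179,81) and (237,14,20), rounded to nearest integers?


Screen: C = 255 - (255-A)×(255-B)/255, rounded to nearest integer
R: 255 - (255-143)×(255-237)/255 = 255 - 2016/255 ≈ 255 - 7.906 = 247.094 → 247
G: 255 - (255-179)×(255-14)/255 = 255 - 18316/255 ≈ 255 - 71.827 = 183.173 → 183
B: 255 - (255-81)×(255-20)/255 = 255 - 40890/255 ≈ 255 - 160.353 = 94.647 → 95
= RGB(247, 183, 95)


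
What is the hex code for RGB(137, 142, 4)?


R = 137 → 89 (hex)
G = 142 → 8E (hex)
B = 4 → 04 (hex)
Hex = #898E04


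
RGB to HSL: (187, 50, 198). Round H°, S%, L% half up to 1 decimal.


Normalize: R'=187/255≈0.7333, G'=50/255≈0.1961, B'=198/255≈0.7765
Max=198/255, Min=50/255, Δ=Max-Min=148/255
L = (Max+Min)/2 = (198+50)/510 = 248/510 = 0.48627… → L = 48.6%
L ≤ 0.5 → S = Δ/(Max+Min) = 148/(198+50) = 148/248 = 0.59677… → S = 59.7%
(the 1/255 factors cancel in S and H, so raw channel differences can be used)
Max is B' → H = 60 × ((R-G)/Δ + 4) = 60 × ((187-50)/148 + 4)
  137/148 + 4 = 0.9256… + 4 = 4.9256…
  H = 60 × 4.9256… = 295.540…° → H = 295.5°
= HSL(295.5°, 59.7%, 48.6%)


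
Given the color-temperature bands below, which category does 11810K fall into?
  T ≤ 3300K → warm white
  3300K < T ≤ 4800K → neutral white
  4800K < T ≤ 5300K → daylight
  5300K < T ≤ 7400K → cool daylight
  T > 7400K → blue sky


Temperature: 11810K
11810K > 7400K → blue sky
Classification: blue sky


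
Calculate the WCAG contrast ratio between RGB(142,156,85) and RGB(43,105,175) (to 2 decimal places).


Linearize each sRGB channel c=v/255: c/12.92 if c ≤ 0.04045 else ((c+0.055)/1.055)^2.4
L = 0.2126×R_lin + 0.7152×G_lin + 0.0722×B_lin
Color 1 (142,156,85):
  R=142: 142/255≈0.5569 > 0.04045 → ((0.5569+0.055)/1.055)^2.4 ≈ 0.27050
  G=156: 156/255≈0.6118 > 0.04045 → ((0.6118+0.055)/1.055)^2.4 ≈ 0.33245
  B=85: 85/255≈0.3333 > 0.04045 → ((0.3333+0.055)/1.055)^2.4 ≈ 0.09084
  L1 = 0.2126×0.27050 + 0.7152×0.33245 + 0.0722×0.09084 ≈ 0.30184
Color 2 (43,105,175):
  R=43: 43/255≈0.1686 > 0.04045 → ((0.1686+0.055)/1.055)^2.4 ≈ 0.02416
  G=105: 105/255≈0.4118 > 0.04045 → ((0.4118+0.055)/1.055)^2.4 ≈ 0.14126
  B=175: 175/255≈0.6863 > 0.04045 → ((0.6863+0.055)/1.055)^2.4 ≈ 0.42869
  L2 = 0.2126×0.02416 + 0.7152×0.14126 + 0.0722×0.42869 ≈ 0.13712
Lighter = 0.30184, Darker = 0.13712
Ratio = (L_lighter + 0.05) / (L_darker + 0.05)
Ratio = (0.30184 + 0.05) / (0.13712 + 0.05) = 0.35184 / 0.18712 ≈ 1.8803
Ratio ≈ 1.88:1


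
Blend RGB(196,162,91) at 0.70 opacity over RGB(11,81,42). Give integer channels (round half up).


C = α×F + (1-α)×B, with 1-α = 0.30
R: 0.70×196 + 0.30×11 = 137.20 + 3.30 = 140.50 → 141
G: 0.70×162 + 0.30×81 = 113.40 + 24.30 = 137.70 → 138
B: 0.70×91 + 0.30×42 = 63.70 + 12.60 = 76.30 → 76
= RGB(141, 138, 76)


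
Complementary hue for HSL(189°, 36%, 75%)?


Complement = opposite side of color wheel = hue + 180°
H' = (189 + 180) mod 360 = 9°
S and L unchanged.
= HSL(9°, 36%, 75%)


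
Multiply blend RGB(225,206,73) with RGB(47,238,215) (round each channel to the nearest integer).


Multiply: C = A×B/255, rounded to nearest integer
R: 225×47/255 = 10575/255 ≈ 41.471 → 41
G: 206×238/255 = 49028/255 ≈ 192.267 → 192
B: 73×215/255 = 15695/255 ≈ 61.549 → 62
= RGB(41, 192, 62)


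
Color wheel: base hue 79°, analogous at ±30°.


Base hue: 79°
Left analog: (79 - 30) mod 360 = 49°
Right analog: (79 + 30) mod 360 = 109°
Analogous hues = 49° and 109°


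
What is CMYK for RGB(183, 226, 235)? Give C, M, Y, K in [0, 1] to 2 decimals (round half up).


R'=183/255≈0.7176, G'=226/255≈0.8863, B'=235/255≈0.9216
K = 1 - max(R',G',B') = 1 - 235/255 = 20/255 = 0.07843… → 0.08
(1-R'-K)/(1-K) simplifies to (max-R)/max with max = 235:
C = (235-183)/235 = 52/235 = 0.22127… → 0.22
M = (235-226)/235 = 9/235 = 0.03829… → 0.04
Y = (235-235)/235 = 0/235 = 0 → 0.00
= CMYK(0.22, 0.04, 0.00, 0.08)


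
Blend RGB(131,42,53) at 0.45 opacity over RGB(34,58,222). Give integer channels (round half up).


C = α×F + (1-α)×B, with 1-α = 0.55
R: 0.45×131 + 0.55×34 = 58.95 + 18.70 = 77.65 → 78
G: 0.45×42 + 0.55×58 = 18.90 + 31.90 = 50.80 → 51
B: 0.45×53 + 0.55×222 = 23.85 + 122.10 = 145.95 → 146
= RGB(78, 51, 146)


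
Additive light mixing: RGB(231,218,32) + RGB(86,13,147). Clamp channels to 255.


Additive: each channel = min(255, C₁+C₂)
R: 231+86 = 317 → 255
G: 218+13 = 231 → 231
B: 32+147 = 179 → 179
= RGB(255, 231, 179)


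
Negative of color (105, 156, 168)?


Invert: (255-R, 255-G, 255-B)
R: 255-105 = 150
G: 255-156 = 99
B: 255-168 = 87
= RGB(150, 99, 87)


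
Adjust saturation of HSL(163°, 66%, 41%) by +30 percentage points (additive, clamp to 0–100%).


Original S = 66%
Adjustment = +30 percentage points
New S = 66 + (30) = 96
Clamp to [0, 100] → 96
= HSL(163°, 96%, 41%)


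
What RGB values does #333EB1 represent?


33 → 51 (R)
3E → 62 (G)
B1 → 177 (B)
= RGB(51, 62, 177)


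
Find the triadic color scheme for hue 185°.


Triadic: equally spaced at 120° intervals
H1 = 185°
H2 = (185 + 120) mod 360 = 305°
H3 = (185 + 240) mod 360 = 65°
Triadic = 185°, 305°, 65°


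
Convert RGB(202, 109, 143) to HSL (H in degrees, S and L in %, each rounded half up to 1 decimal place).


Normalize: R'=202/255≈0.7922, G'=109/255≈0.4275, B'=143/255≈0.5608
Max=202/255, Min=109/255, Δ=Max-Min=93/255
L = (Max+Min)/2 = (202+109)/510 = 311/510 = 0.60980… → L = 61.0%
L > 0.5 → S = Δ/(2-Max-Min) = 93/(510-202-109) = 93/199 = 0.46733… → S = 46.7%
(the 1/255 factors cancel in S and H, so raw channel differences can be used)
Max is R' → H = 60 × (((G-B)/Δ) mod 6) = 60 × (((109-143)/93) mod 6)
  (-34)/93 = -0.3655…; negative, so add 6 → 5.6344…
  H = 60 × 5.6344… = 338.064…° → H = 338.1°
= HSL(338.1°, 46.7%, 61.0%)


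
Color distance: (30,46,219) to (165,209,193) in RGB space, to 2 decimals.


d = √[(R₁-R₂)² + (G₁-G₂)² + (B₁-B₂)²]
d = √[(30-165)² + (46-209)² + (219-193)²]
d = √[18225 + 26569 + 676]
d = √45470
d ≈ 213.24


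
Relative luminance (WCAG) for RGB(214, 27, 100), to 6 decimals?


Linearize each channel (sRGB transfer function): c = v/255; c_lin = c/12.92 if c ≤ 0.04045, else ((c+0.055)/1.055)^2.4
  R: 214/255 ≈ 0.839216 > 0.04045 → ((0.839216+0.055)/1.055)^2.4 ≈ 0.672443
  G: 27/255 ≈ 0.105882 > 0.04045 → ((0.105882+0.055)/1.055)^2.4 ≈ 0.010960
  B: 100/255 ≈ 0.392157 > 0.04045 → ((0.392157+0.055)/1.055)^2.4 ≈ 0.127438
R_lin = 0.672443, G_lin = 0.010960, B_lin = 0.127438
L = 0.2126×R + 0.7152×G + 0.0722×B
L = 0.2126×0.672443 + 0.7152×0.010960 + 0.0722×0.127438
L ≈ 0.160001


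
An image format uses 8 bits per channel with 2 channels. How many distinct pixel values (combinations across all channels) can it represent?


Total bits = 8 bits/channel × 2 channels = 16 bits
Distinct pixel values = 2^16
= 65,536 pixel values


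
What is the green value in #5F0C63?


Color: #5F0C63
R = 5F = 95
G = 0C = 12
B = 63 = 99
Green = 12


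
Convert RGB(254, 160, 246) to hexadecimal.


R = 254 → FE (hex)
G = 160 → A0 (hex)
B = 246 → F6 (hex)
Hex = #FEA0F6


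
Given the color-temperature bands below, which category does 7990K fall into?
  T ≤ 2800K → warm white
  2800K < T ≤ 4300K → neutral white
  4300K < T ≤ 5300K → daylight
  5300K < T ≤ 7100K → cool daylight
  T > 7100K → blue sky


Temperature: 7990K
7990K > 7100K → blue sky
Classification: blue sky


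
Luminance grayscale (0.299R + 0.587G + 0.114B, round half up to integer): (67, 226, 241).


Gray = 0.299×R + 0.587×G + 0.114×B
Gray = 0.299×67 + 0.587×226 + 0.114×241
Gray = 20.033 + 132.662 + 27.474
Gray = 180.169 → round half up → 180
Gray = 180


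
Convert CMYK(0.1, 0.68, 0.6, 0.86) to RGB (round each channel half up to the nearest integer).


R = 255 × (1-C) × (1-K) = 255 × 0.90 × 0.14 = 32.13 → 32
G = 255 × (1-M) × (1-K) = 255 × 0.32 × 0.14 = 11.424 → 11
B = 255 × (1-Y) × (1-K) = 255 × 0.40 × 0.14 = 14.28 → 14
= RGB(32, 11, 14)


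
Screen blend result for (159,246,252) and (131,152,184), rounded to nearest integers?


Screen: C = 255 - (255-A)×(255-B)/255, rounded to nearest integer
R: 255 - (255-159)×(255-131)/255 = 255 - 11904/255 ≈ 255 - 46.682 = 208.318 → 208
G: 255 - (255-246)×(255-152)/255 = 255 - 927/255 ≈ 255 - 3.635 = 251.365 → 251
B: 255 - (255-252)×(255-184)/255 = 255 - 213/255 ≈ 255 - 0.835 = 254.165 → 254
= RGB(208, 251, 254)


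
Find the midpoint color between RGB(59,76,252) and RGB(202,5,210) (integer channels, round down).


Midpoint: each channel = ⌊(C₁+C₂)/2⌋
R: ⌊(59+202)/2⌋ = 130
G: ⌊(76+5)/2⌋ = 40
B: ⌊(252+210)/2⌋ = 231
= RGB(130, 40, 231)


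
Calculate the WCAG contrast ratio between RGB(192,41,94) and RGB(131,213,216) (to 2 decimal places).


Linearize each sRGB channel c=v/255: c/12.92 if c ≤ 0.04045 else ((c+0.055)/1.055)^2.4
L = 0.2126×R_lin + 0.7152×G_lin + 0.0722×B_lin
Color 1 (192,41,94):
  R=192: 192/255≈0.7529 > 0.04045 → ((0.7529+0.055)/1.055)^2.4 ≈ 0.52712
  G=41: 41/255≈0.1608 > 0.04045 → ((0.1608+0.055)/1.055)^2.4 ≈ 0.02217
  B=94: 94/255≈0.3686 > 0.04045 → ((0.3686+0.055)/1.055)^2.4 ≈ 0.11193
  L1 = 0.2126×0.52712 + 0.7152×0.02217 + 0.0722×0.11193 ≈ 0.13600
Color 2 (131,213,216):
  R=131: 131/255≈0.5137 > 0.04045 → ((0.5137+0.055)/1.055)^2.4 ≈ 0.22697
  G=213: 213/255≈0.8353 > 0.04045 → ((0.8353+0.055)/1.055)^2.4 ≈ 0.66539
  B=216: 216/255≈0.8471 > 0.04045 → ((0.8471+0.055)/1.055)^2.4 ≈ 0.68669
  L2 = 0.2126×0.22697 + 0.7152×0.66539 + 0.0722×0.68669 ≈ 0.57372
Lighter = 0.57372, Darker = 0.13600
Ratio = (L_lighter + 0.05) / (L_darker + 0.05)
Ratio = (0.57372 + 0.05) / (0.13600 + 0.05) = 0.62372 / 0.18600 ≈ 3.3532
Ratio ≈ 3.35:1


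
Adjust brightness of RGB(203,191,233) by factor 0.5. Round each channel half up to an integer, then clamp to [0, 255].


Multiply each channel by 0.5, round half up, clamp to [0, 255]
R: 203×0.5 = 101.5 → round → 102
G: 191×0.5 = 95.5 → round → 96
B: 233×0.5 = 116.5 → round → 117
= RGB(102, 96, 117)


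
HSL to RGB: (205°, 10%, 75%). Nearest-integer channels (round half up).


H=205°, S=0.10, L=0.75
C = (1-|2L-1|)×S = (1-|0.50|)×0.10 = 0.05
H' = H/60 = 205/60 ≈ 3.4167; X = C×(1-|H' mod 2 - 1|) ≈ 0.0292
m = L - C/2 = 0.75 - 0.025 = 0.725
Sector ⌊H'⌋ = 3 → (R',G',B') = (0.0, ≈0.0292, 0.05)
RGB = ((R'+m)×255, (G'+m)×255, (B'+m)×255) = (184.875, 192.3125, 197.625)
Round half up → RGB(185, 192, 198)


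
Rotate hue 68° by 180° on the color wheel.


New hue = (H + rotation) mod 360
New hue = (68 + 180) mod 360
= 248 mod 360
= 248°


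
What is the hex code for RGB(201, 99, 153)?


R = 201 → C9 (hex)
G = 99 → 63 (hex)
B = 153 → 99 (hex)
Hex = #C96399


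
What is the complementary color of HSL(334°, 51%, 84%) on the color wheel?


Complement = opposite side of color wheel = hue + 180°
H' = (334 + 180) mod 360 = 154°
S and L unchanged.
= HSL(154°, 51%, 84%)


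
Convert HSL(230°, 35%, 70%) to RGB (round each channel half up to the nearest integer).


H=230°, S=0.35, L=0.70
C = (1-|2L-1|)×S = (1-|0.40|)×0.35 = 0.21
H' = H/60 = 230/60 ≈ 3.8333; X = C×(1-|H' mod 2 - 1|) = 0.035
m = L - C/2 = 0.70 - 0.105 = 0.595
Sector ⌊H'⌋ = 3 → (R',G',B') = (0.0, 0.035, 0.21)
RGB = ((R'+m)×255, (G'+m)×255, (B'+m)×255) = (151.725, 160.65, 205.275)
Round half up → RGB(152, 161, 205)


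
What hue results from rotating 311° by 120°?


New hue = (H + rotation) mod 360
New hue = (311 + 120) mod 360
= 431 mod 360
= 71°


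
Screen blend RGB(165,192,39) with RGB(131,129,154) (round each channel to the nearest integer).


Screen: C = 255 - (255-A)×(255-B)/255, rounded to nearest integer
R: 255 - (255-165)×(255-131)/255 = 255 - 11160/255 ≈ 255 - 43.765 = 211.235 → 211
G: 255 - (255-192)×(255-129)/255 = 255 - 7938/255 ≈ 255 - 31.129 = 223.871 → 224
B: 255 - (255-39)×(255-154)/255 = 255 - 21816/255 ≈ 255 - 85.553 = 169.447 → 169
= RGB(211, 224, 169)


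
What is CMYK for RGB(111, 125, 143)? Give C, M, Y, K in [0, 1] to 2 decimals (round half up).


R'=111/255≈0.4353, G'=125/255≈0.4902, B'=143/255≈0.5608
K = 1 - max(R',G',B') = 1 - 143/255 = 112/255 = 0.43921… → 0.44
(1-R'-K)/(1-K) simplifies to (max-R)/max with max = 143:
C = (143-111)/143 = 32/143 = 0.22377… → 0.22
M = (143-125)/143 = 18/143 = 0.12587… → 0.13
Y = (143-143)/143 = 0/143 = 0 → 0.00
= CMYK(0.22, 0.13, 0.00, 0.44)


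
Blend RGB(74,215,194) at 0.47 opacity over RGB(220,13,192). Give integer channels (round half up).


C = α×F + (1-α)×B, with 1-α = 0.53
R: 0.47×74 + 0.53×220 = 34.78 + 116.60 = 151.38 → 151
G: 0.47×215 + 0.53×13 = 101.05 + 6.89 = 107.94 → 108
B: 0.47×194 + 0.53×192 = 91.18 + 101.76 = 192.94 → 193
= RGB(151, 108, 193)


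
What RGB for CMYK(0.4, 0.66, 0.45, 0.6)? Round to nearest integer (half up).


R = 255 × (1-C) × (1-K) = 255 × 0.60 × 0.40 = 61.2 → 61
G = 255 × (1-M) × (1-K) = 255 × 0.34 × 0.40 = 34.68 → 35
B = 255 × (1-Y) × (1-K) = 255 × 0.55 × 0.40 = 56.1 → 56
= RGB(61, 35, 56)


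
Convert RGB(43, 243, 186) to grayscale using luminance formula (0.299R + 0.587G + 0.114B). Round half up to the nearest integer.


Gray = 0.299×R + 0.587×G + 0.114×B
Gray = 0.299×43 + 0.587×243 + 0.114×186
Gray = 12.857 + 142.641 + 21.204
Gray = 176.702 → round half up → 177
Gray = 177


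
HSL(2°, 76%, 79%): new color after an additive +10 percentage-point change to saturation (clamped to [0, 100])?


Original S = 76%
Adjustment = +10 percentage points
New S = 76 + (10) = 86
Clamp to [0, 100] → 86
= HSL(2°, 86%, 79%)


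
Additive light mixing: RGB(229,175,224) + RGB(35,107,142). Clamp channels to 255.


Additive: each channel = min(255, C₁+C₂)
R: 229+35 = 264 → 255
G: 175+107 = 282 → 255
B: 224+142 = 366 → 255
= RGB(255, 255, 255)


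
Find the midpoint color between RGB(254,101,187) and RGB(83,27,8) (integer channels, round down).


Midpoint: each channel = ⌊(C₁+C₂)/2⌋
R: ⌊(254+83)/2⌋ = 168
G: ⌊(101+27)/2⌋ = 64
B: ⌊(187+8)/2⌋ = 97
= RGB(168, 64, 97)


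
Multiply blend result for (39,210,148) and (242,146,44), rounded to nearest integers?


Multiply: C = A×B/255, rounded to nearest integer
R: 39×242/255 = 9438/255 ≈ 37.012 → 37
G: 210×146/255 = 30660/255 ≈ 120.235 → 120
B: 148×44/255 = 6512/255 ≈ 25.537 → 26
= RGB(37, 120, 26)


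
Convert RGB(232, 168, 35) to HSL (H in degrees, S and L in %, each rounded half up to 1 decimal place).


Normalize: R'=232/255≈0.9098, G'=168/255≈0.6588, B'=35/255≈0.1373
Max=232/255, Min=35/255, Δ=Max-Min=197/255
L = (Max+Min)/2 = (232+35)/510 = 267/510 = 0.52352… → L = 52.4%
L > 0.5 → S = Δ/(2-Max-Min) = 197/(510-232-35) = 197/243 = 0.81069… → S = 81.1%
(the 1/255 factors cancel in S and H, so raw channel differences can be used)
Max is R' → H = 60 × (((G-B)/Δ) mod 6) = 60 × (((168-35)/197) mod 6)
  133/197 = 0.6751…
  H = 60 × 0.6751… = 40.507…° → H = 40.5°
= HSL(40.5°, 81.1%, 52.4%)


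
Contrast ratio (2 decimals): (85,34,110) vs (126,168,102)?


Linearize each sRGB channel c=v/255: c/12.92 if c ≤ 0.04045 else ((c+0.055)/1.055)^2.4
L = 0.2126×R_lin + 0.7152×G_lin + 0.0722×B_lin
Color 1 (85,34,110):
  R=85: 85/255≈0.3333 > 0.04045 → ((0.3333+0.055)/1.055)^2.4 ≈ 0.09084
  G=34: 34/255≈0.1333 > 0.04045 → ((0.1333+0.055)/1.055)^2.4 ≈ 0.01600
  B=110: 110/255≈0.4314 > 0.04045 → ((0.4314+0.055)/1.055)^2.4 ≈ 0.15593
  L1 = 0.2126×0.09084 + 0.7152×0.01600 + 0.0722×0.15593 ≈ 0.04201
Color 2 (126,168,102):
  R=126: 126/255≈0.4941 > 0.04045 → ((0.4941+0.055)/1.055)^2.4 ≈ 0.20864
  G=168: 168/255≈0.6588 > 0.04045 → ((0.6588+0.055)/1.055)^2.4 ≈ 0.39157
  B=102: 102/255≈0.4000 > 0.04045 → ((0.4000+0.055)/1.055)^2.4 ≈ 0.13287
  L2 = 0.2126×0.20864 + 0.7152×0.39157 + 0.0722×0.13287 ≈ 0.33400
Lighter = 0.33400, Darker = 0.04201
Ratio = (L_lighter + 0.05) / (L_darker + 0.05)
Ratio = (0.33400 + 0.05) / (0.04201 + 0.05) = 0.38400 / 0.09201 ≈ 4.1734
Ratio ≈ 4.17:1


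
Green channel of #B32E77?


Color: #B32E77
R = B3 = 179
G = 2E = 46
B = 77 = 119
Green = 46


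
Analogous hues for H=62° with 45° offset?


Base hue: 62°
Left analog: (62 - 45) mod 360 = 17°
Right analog: (62 + 45) mod 360 = 107°
Analogous hues = 17° and 107°


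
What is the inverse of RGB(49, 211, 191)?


Invert: (255-R, 255-G, 255-B)
R: 255-49 = 206
G: 255-211 = 44
B: 255-191 = 64
= RGB(206, 44, 64)


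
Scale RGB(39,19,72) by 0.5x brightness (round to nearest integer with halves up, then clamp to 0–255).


Multiply each channel by 0.5, round half up, clamp to [0, 255]
R: 39×0.5 = 19.5 → round → 20
G: 19×0.5 = 9.5 → round → 10
B: 72×0.5 = 36
= RGB(20, 10, 36)


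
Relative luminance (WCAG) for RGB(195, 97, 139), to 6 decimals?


Linearize each channel (sRGB transfer function): c = v/255; c_lin = c/12.92 if c ≤ 0.04045, else ((c+0.055)/1.055)^2.4
  R: 195/255 ≈ 0.764706 > 0.04045 → ((0.764706+0.055)/1.055)^2.4 ≈ 0.545724
  G: 97/255 ≈ 0.380392 > 0.04045 → ((0.380392+0.055)/1.055)^2.4 ≈ 0.119538
  B: 139/255 ≈ 0.545098 > 0.04045 → ((0.545098+0.055)/1.055)^2.4 ≈ 0.258183
R_lin = 0.545724, G_lin = 0.119538, B_lin = 0.258183
L = 0.2126×R + 0.7152×G + 0.0722×B
L = 0.2126×0.545724 + 0.7152×0.119538 + 0.0722×0.258183
L ≈ 0.220156


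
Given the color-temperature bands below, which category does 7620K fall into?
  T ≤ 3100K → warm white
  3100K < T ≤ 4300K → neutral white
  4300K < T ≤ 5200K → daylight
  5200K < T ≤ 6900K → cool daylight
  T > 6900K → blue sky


Temperature: 7620K
7620K > 6900K → blue sky
Classification: blue sky


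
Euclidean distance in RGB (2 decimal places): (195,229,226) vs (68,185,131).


d = √[(R₁-R₂)² + (G₁-G₂)² + (B₁-B₂)²]
d = √[(195-68)² + (229-185)² + (226-131)²]
d = √[16129 + 1936 + 9025]
d = √27090
d ≈ 164.59


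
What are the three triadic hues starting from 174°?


Triadic: equally spaced at 120° intervals
H1 = 174°
H2 = (174 + 120) mod 360 = 294°
H3 = (174 + 240) mod 360 = 54°
Triadic = 174°, 294°, 54°


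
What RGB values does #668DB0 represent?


66 → 102 (R)
8D → 141 (G)
B0 → 176 (B)
= RGB(102, 141, 176)


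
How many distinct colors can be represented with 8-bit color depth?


Colors = 2^bits = 2^8
= 256 colors


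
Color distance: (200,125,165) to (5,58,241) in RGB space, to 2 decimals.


d = √[(R₁-R₂)² + (G₁-G₂)² + (B₁-B₂)²]
d = √[(200-5)² + (125-58)² + (165-241)²]
d = √[38025 + 4489 + 5776]
d = √48290
d ≈ 219.75


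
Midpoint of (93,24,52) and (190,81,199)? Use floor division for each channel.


Midpoint: each channel = ⌊(C₁+C₂)/2⌋
R: ⌊(93+190)/2⌋ = 141
G: ⌊(24+81)/2⌋ = 52
B: ⌊(52+199)/2⌋ = 125
= RGB(141, 52, 125)


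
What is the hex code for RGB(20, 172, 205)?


R = 20 → 14 (hex)
G = 172 → AC (hex)
B = 205 → CD (hex)
Hex = #14ACCD


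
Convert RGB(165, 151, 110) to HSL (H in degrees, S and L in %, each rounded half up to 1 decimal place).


Normalize: R'=165/255≈0.6471, G'=151/255≈0.5922, B'=110/255≈0.4314
Max=165/255, Min=110/255, Δ=Max-Min=55/255
L = (Max+Min)/2 = (165+110)/510 = 275/510 = 0.53921… → L = 53.9%
L > 0.5 → S = Δ/(2-Max-Min) = 55/(510-165-110) = 55/235 = 0.23404… → S = 23.4%
(the 1/255 factors cancel in S and H, so raw channel differences can be used)
Max is R' → H = 60 × (((G-B)/Δ) mod 6) = 60 × (((151-110)/55) mod 6)
  41/55 = 0.7454…
  H = 60 × 0.7454… = 44.727…° → H = 44.7°
= HSL(44.7°, 23.4%, 53.9%)


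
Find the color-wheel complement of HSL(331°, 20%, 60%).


Complement = opposite side of color wheel = hue + 180°
H' = (331 + 180) mod 360 = 151°
S and L unchanged.
= HSL(151°, 20%, 60%)


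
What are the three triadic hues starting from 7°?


Triadic: equally spaced at 120° intervals
H1 = 7°
H2 = (7 + 120) mod 360 = 127°
H3 = (7 + 240) mod 360 = 247°
Triadic = 7°, 127°, 247°


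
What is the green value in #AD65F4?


Color: #AD65F4
R = AD = 173
G = 65 = 101
B = F4 = 244
Green = 101


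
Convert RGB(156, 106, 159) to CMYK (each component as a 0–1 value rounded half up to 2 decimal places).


R'=156/255≈0.6118, G'=106/255≈0.4157, B'=159/255≈0.6235
K = 1 - max(R',G',B') = 1 - 159/255 = 96/255 = 0.37647… → 0.38
(1-R'-K)/(1-K) simplifies to (max-R)/max with max = 159:
C = (159-156)/159 = 3/159 = 0.01886… → 0.02
M = (159-106)/159 = 53/159 = 0.33333… → 0.33
Y = (159-159)/159 = 0/159 = 0 → 0.00
= CMYK(0.02, 0.33, 0.00, 0.38)


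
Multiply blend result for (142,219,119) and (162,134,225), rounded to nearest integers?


Multiply: C = A×B/255, rounded to nearest integer
R: 142×162/255 = 23004/255 ≈ 90.212 → 90
G: 219×134/255 = 29346/255 ≈ 115.082 → 115
B: 119×225/255 = 26775/255 ≈ 105.000 → 105
= RGB(90, 115, 105)


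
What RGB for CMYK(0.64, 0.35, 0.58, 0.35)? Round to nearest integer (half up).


R = 255 × (1-C) × (1-K) = 255 × 0.36 × 0.65 = 59.67 → 60
G = 255 × (1-M) × (1-K) = 255 × 0.65 × 0.65 = 107.7375 → 108
B = 255 × (1-Y) × (1-K) = 255 × 0.42 × 0.65 = 69.615 → 70
= RGB(60, 108, 70)


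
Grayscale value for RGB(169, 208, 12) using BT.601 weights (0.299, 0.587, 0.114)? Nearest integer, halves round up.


Gray = 0.299×R + 0.587×G + 0.114×B
Gray = 0.299×169 + 0.587×208 + 0.114×12
Gray = 50.531 + 122.096 + 1.368
Gray = 173.995 → round half up → 174
Gray = 174


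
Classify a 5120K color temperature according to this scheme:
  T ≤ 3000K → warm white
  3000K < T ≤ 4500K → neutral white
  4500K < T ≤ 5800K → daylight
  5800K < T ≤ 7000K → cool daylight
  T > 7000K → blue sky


Temperature: 5120K
4500K < 5120K ≤ 5800K → daylight
Classification: daylight


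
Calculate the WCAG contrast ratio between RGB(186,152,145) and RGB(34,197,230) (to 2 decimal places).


Linearize each sRGB channel c=v/255: c/12.92 if c ≤ 0.04045 else ((c+0.055)/1.055)^2.4
L = 0.2126×R_lin + 0.7152×G_lin + 0.0722×B_lin
Color 1 (186,152,145):
  R=186: 186/255≈0.7294 > 0.04045 → ((0.7294+0.055)/1.055)^2.4 ≈ 0.49102
  G=152: 152/255≈0.5961 > 0.04045 → ((0.5961+0.055)/1.055)^2.4 ≈ 0.31399
  B=145: 145/255≈0.5686 > 0.04045 → ((0.5686+0.055)/1.055)^2.4 ≈ 0.28315
  L1 = 0.2126×0.49102 + 0.7152×0.31399 + 0.0722×0.28315 ≈ 0.34940
Color 2 (34,197,230):
  R=34: 34/255≈0.1333 > 0.04045 → ((0.1333+0.055)/1.055)^2.4 ≈ 0.01600
  G=197: 197/255≈0.7725 > 0.04045 → ((0.7725+0.055)/1.055)^2.4 ≈ 0.55834
  B=230: 230/255≈0.9020 > 0.04045 → ((0.9020+0.055)/1.055)^2.4 ≈ 0.79130
  L2 = 0.2126×0.01600 + 0.7152×0.55834 + 0.0722×0.79130 ≈ 0.45986
Lighter = 0.45986, Darker = 0.34940
Ratio = (L_lighter + 0.05) / (L_darker + 0.05)
Ratio = (0.45986 + 0.05) / (0.34940 + 0.05) = 0.50986 / 0.39940 ≈ 1.2766
Ratio ≈ 1.28:1


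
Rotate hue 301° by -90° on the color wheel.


New hue = (H + rotation) mod 360
New hue = (301 -90) mod 360
= 211 mod 360
= 211°


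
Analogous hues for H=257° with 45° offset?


Base hue: 257°
Left analog: (257 - 45) mod 360 = 212°
Right analog: (257 + 45) mod 360 = 302°
Analogous hues = 212° and 302°


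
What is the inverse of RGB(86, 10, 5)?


Invert: (255-R, 255-G, 255-B)
R: 255-86 = 169
G: 255-10 = 245
B: 255-5 = 250
= RGB(169, 245, 250)


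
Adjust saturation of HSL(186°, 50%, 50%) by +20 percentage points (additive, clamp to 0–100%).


Original S = 50%
Adjustment = +20 percentage points
New S = 50 + (20) = 70
Clamp to [0, 100] → 70
= HSL(186°, 70%, 50%)


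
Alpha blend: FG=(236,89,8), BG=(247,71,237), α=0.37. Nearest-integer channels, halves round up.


C = α×F + (1-α)×B, with 1-α = 0.63
R: 0.37×236 + 0.63×247 = 87.32 + 155.61 = 242.93 → 243
G: 0.37×89 + 0.63×71 = 32.93 + 44.73 = 77.66 → 78
B: 0.37×8 + 0.63×237 = 2.96 + 149.31 = 152.27 → 152
= RGB(243, 78, 152)


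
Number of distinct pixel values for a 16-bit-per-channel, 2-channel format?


Total bits = 16 bits/channel × 2 channels = 32 bits
Distinct pixel values = 2^32
= 4,294,967,296 pixel values


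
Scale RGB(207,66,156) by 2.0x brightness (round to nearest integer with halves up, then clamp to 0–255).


Multiply each channel by 2.0, round half up, clamp to [0, 255]
R: 207×2.0 = 414 → clamp → 255
G: 66×2.0 = 132
B: 156×2.0 = 312 → clamp → 255
= RGB(255, 132, 255)


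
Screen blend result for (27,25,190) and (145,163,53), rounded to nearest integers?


Screen: C = 255 - (255-A)×(255-B)/255, rounded to nearest integer
R: 255 - (255-27)×(255-145)/255 = 255 - 25080/255 ≈ 255 - 98.353 = 156.647 → 157
G: 255 - (255-25)×(255-163)/255 = 255 - 21160/255 ≈ 255 - 82.980 = 172.020 → 172
B: 255 - (255-190)×(255-53)/255 = 255 - 13130/255 ≈ 255 - 51.490 = 203.510 → 204
= RGB(157, 172, 204)


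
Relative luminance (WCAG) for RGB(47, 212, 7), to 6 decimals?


Linearize each channel (sRGB transfer function): c = v/255; c_lin = c/12.92 if c ≤ 0.04045, else ((c+0.055)/1.055)^2.4
  R: 47/255 ≈ 0.184314 > 0.04045 → ((0.184314+0.055)/1.055)^2.4 ≈ 0.028426
  G: 212/255 ≈ 0.831373 > 0.04045 → ((0.831373+0.055)/1.055)^2.4 ≈ 0.658375
  B: 7/255 ≈ 0.027451 ≤ 0.04045 → 0.027451/12.92 ≈ 0.002125
R_lin = 0.028426, G_lin = 0.658375, B_lin = 0.002125
L = 0.2126×R + 0.7152×G + 0.0722×B
L = 0.2126×0.028426 + 0.7152×0.658375 + 0.0722×0.002125
L ≈ 0.477066


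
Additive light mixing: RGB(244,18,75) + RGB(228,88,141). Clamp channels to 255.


Additive: each channel = min(255, C₁+C₂)
R: 244+228 = 472 → 255
G: 18+88 = 106 → 106
B: 75+141 = 216 → 216
= RGB(255, 106, 216)


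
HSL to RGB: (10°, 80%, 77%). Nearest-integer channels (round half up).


H=10°, S=0.80, L=0.77
C = (1-|2L-1|)×S = (1-|0.54|)×0.80 = 0.368
H' = H/60 = 10/60 ≈ 0.1667; X = C×(1-|H' mod 2 - 1|) ≈ 0.0613
m = L - C/2 = 0.77 - 0.184 = 0.586
Sector ⌊H'⌋ = 0 → (R',G',B') = (0.368, ≈0.0613, 0.0)
RGB = ((R'+m)×255, (G'+m)×255, (B'+m)×255) = (243.27, 165.07, 149.43)
Round half up → RGB(243, 165, 149)


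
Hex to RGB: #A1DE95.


A1 → 161 (R)
DE → 222 (G)
95 → 149 (B)
= RGB(161, 222, 149)


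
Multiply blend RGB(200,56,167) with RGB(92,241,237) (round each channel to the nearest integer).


Multiply: C = A×B/255, rounded to nearest integer
R: 200×92/255 = 18400/255 ≈ 72.157 → 72
G: 56×241/255 = 13496/255 ≈ 52.925 → 53
B: 167×237/255 = 39579/255 ≈ 155.212 → 155
= RGB(72, 53, 155)


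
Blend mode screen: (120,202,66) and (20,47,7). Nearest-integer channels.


Screen: C = 255 - (255-A)×(255-B)/255, rounded to nearest integer
R: 255 - (255-120)×(255-20)/255 = 255 - 31725/255 ≈ 255 - 124.412 = 130.588 → 131
G: 255 - (255-202)×(255-47)/255 = 255 - 11024/255 ≈ 255 - 43.231 = 211.769 → 212
B: 255 - (255-66)×(255-7)/255 = 255 - 46872/255 ≈ 255 - 183.812 = 71.188 → 71
= RGB(131, 212, 71)


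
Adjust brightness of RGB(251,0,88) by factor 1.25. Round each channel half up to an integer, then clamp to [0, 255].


Multiply each channel by 1.25, round half up, clamp to [0, 255]
R: 251×1.25 = 313.75 → round → 314 → clamp → 255
G: 0×1.25 = 0
B: 88×1.25 = 110
= RGB(255, 0, 110)


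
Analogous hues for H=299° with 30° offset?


Base hue: 299°
Left analog: (299 - 30) mod 360 = 269°
Right analog: (299 + 30) mod 360 = 329°
Analogous hues = 269° and 329°


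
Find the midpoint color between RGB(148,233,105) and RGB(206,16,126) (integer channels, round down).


Midpoint: each channel = ⌊(C₁+C₂)/2⌋
R: ⌊(148+206)/2⌋ = 177
G: ⌊(233+16)/2⌋ = 124
B: ⌊(105+126)/2⌋ = 115
= RGB(177, 124, 115)


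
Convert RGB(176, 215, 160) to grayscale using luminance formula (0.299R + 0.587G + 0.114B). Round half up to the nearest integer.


Gray = 0.299×R + 0.587×G + 0.114×B
Gray = 0.299×176 + 0.587×215 + 0.114×160
Gray = 52.624 + 126.205 + 18.240
Gray = 197.069 → round half up → 197
Gray = 197


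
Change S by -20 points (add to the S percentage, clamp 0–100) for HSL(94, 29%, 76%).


Original S = 29%
Adjustment = -20 percentage points
New S = 29 + (-20) = 9
Clamp to [0, 100] → 9
= HSL(94°, 9%, 76%)


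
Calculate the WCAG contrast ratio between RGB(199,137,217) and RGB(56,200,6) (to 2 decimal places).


Linearize each sRGB channel c=v/255: c/12.92 if c ≤ 0.04045 else ((c+0.055)/1.055)^2.4
L = 0.2126×R_lin + 0.7152×G_lin + 0.0722×B_lin
Color 1 (199,137,217):
  R=199: 199/255≈0.7804 > 0.04045 → ((0.7804+0.055)/1.055)^2.4 ≈ 0.57112
  G=137: 137/255≈0.5373 > 0.04045 → ((0.5373+0.055)/1.055)^2.4 ≈ 0.25016
  B=217: 217/255≈0.8510 > 0.04045 → ((0.8510+0.055)/1.055)^2.4 ≈ 0.69387
  L1 = 0.2126×0.57112 + 0.7152×0.25016 + 0.0722×0.69387 ≈ 0.35043
Color 2 (56,200,6):
  R=56: 56/255≈0.2196 > 0.04045 → ((0.2196+0.055)/1.055)^2.4 ≈ 0.03955
  G=200: 200/255≈0.7843 > 0.04045 → ((0.7843+0.055)/1.055)^2.4 ≈ 0.57758
  B=6: 6/255≈0.0235 ≤ 0.04045 → 0.0235/12.92 ≈ 0.00182
  L2 = 0.2126×0.03955 + 0.7152×0.57758 + 0.0722×0.00182 ≈ 0.42162
Lighter = 0.42162, Darker = 0.35043
Ratio = (L_lighter + 0.05) / (L_darker + 0.05)
Ratio = (0.42162 + 0.05) / (0.35043 + 0.05) = 0.47162 / 0.40043 ≈ 1.1778
Ratio ≈ 1.18:1


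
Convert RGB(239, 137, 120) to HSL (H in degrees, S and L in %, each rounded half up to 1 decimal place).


Normalize: R'=239/255≈0.9373, G'=137/255≈0.5373, B'=120/255≈0.4706
Max=239/255, Min=120/255, Δ=Max-Min=119/255
L = (Max+Min)/2 = (239+120)/510 = 359/510 = 0.70392… → L = 70.4%
L > 0.5 → S = Δ/(2-Max-Min) = 119/(510-239-120) = 119/151 = 0.78807… → S = 78.8%
(the 1/255 factors cancel in S and H, so raw channel differences can be used)
Max is R' → H = 60 × (((G-B)/Δ) mod 6) = 60 × (((137-120)/119) mod 6)
  17/119 = 0.1428…
  H = 60 × 0.1428… = 8.571…° → H = 8.6°
= HSL(8.6°, 78.8%, 70.4%)


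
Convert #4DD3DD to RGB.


4D → 77 (R)
D3 → 211 (G)
DD → 221 (B)
= RGB(77, 211, 221)


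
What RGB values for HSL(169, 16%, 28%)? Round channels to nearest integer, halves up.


H=169°, S=0.16, L=0.28
C = (1-|2L-1|)×S = (1-|-0.44|)×0.16 = 0.0896
H' = H/60 = 169/60 ≈ 2.8167; X = C×(1-|H' mod 2 - 1|) ≈ 0.0732
m = L - C/2 = 0.28 - 0.0448 = 0.2352
Sector ⌊H'⌋ = 2 → (R',G',B') = (0.0, 0.0896, ≈0.0732)
RGB = ((R'+m)×255, (G'+m)×255, (B'+m)×255) = (59.976, 82.824, 78.6352)
Round half up → RGB(60, 83, 79)


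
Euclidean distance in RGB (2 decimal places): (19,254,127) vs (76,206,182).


d = √[(R₁-R₂)² + (G₁-G₂)² + (B₁-B₂)²]
d = √[(19-76)² + (254-206)² + (127-182)²]
d = √[3249 + 2304 + 3025]
d = √8578
d ≈ 92.62


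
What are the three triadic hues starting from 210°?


Triadic: equally spaced at 120° intervals
H1 = 210°
H2 = (210 + 120) mod 360 = 330°
H3 = (210 + 240) mod 360 = 90°
Triadic = 210°, 330°, 90°


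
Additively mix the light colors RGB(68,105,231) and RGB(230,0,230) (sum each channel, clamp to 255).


Additive: each channel = min(255, C₁+C₂)
R: 68+230 = 298 → 255
G: 105+0 = 105 → 105
B: 231+230 = 461 → 255
= RGB(255, 105, 255)


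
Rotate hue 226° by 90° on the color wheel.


New hue = (H + rotation) mod 360
New hue = (226 + 90) mod 360
= 316 mod 360
= 316°


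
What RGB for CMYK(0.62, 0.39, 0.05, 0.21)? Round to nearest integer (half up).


R = 255 × (1-C) × (1-K) = 255 × 0.38 × 0.79 = 76.551 → 77
G = 255 × (1-M) × (1-K) = 255 × 0.61 × 0.79 = 122.8845 → 123
B = 255 × (1-Y) × (1-K) = 255 × 0.95 × 0.79 = 191.3775 → 191
= RGB(77, 123, 191)


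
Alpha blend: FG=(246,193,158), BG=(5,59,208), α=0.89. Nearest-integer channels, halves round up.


C = α×F + (1-α)×B, with 1-α = 0.11
R: 0.89×246 + 0.11×5 = 218.94 + 0.55 = 219.49 → 219
G: 0.89×193 + 0.11×59 = 171.77 + 6.49 = 178.26 → 178
B: 0.89×158 + 0.11×208 = 140.62 + 22.88 = 163.50 → 164
= RGB(219, 178, 164)


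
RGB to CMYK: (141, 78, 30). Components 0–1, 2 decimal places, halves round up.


R'=141/255≈0.5529, G'=78/255≈0.3059, B'=30/255≈0.1176
K = 1 - max(R',G',B') = 1 - 141/255 = 114/255 = 0.44705… → 0.45
(1-R'-K)/(1-K) simplifies to (max-R)/max with max = 141:
C = (141-141)/141 = 0/141 = 0 → 0.00
M = (141-78)/141 = 63/141 = 0.44680… → 0.45
Y = (141-30)/141 = 111/141 = 0.78723… → 0.79
= CMYK(0.00, 0.45, 0.79, 0.45)


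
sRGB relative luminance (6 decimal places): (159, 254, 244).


Linearize each channel (sRGB transfer function): c = v/255; c_lin = c/12.92 if c ≤ 0.04045, else ((c+0.055)/1.055)^2.4
  R: 159/255 ≈ 0.623529 > 0.04045 → ((0.623529+0.055)/1.055)^2.4 ≈ 0.346704
  G: 254/255 ≈ 0.996078 > 0.04045 → ((0.996078+0.055)/1.055)^2.4 ≈ 0.991102
  B: 244/255 ≈ 0.956863 > 0.04045 → ((0.956863+0.055)/1.055)^2.4 ≈ 0.904661
R_lin = 0.346704, G_lin = 0.991102, B_lin = 0.904661
L = 0.2126×R + 0.7152×G + 0.0722×B
L = 0.2126×0.346704 + 0.7152×0.991102 + 0.0722×0.904661
L ≈ 0.847862


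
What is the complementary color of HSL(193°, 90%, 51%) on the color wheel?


Complement = opposite side of color wheel = hue + 180°
H' = (193 + 180) mod 360 = 13°
S and L unchanged.
= HSL(13°, 90%, 51%)


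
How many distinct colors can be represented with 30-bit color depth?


Colors = 2^bits = 2^30
= 1,073,741,824 colors


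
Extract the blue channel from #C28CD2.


Color: #C28CD2
R = C2 = 194
G = 8C = 140
B = D2 = 210
Blue = 210


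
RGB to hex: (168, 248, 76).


R = 168 → A8 (hex)
G = 248 → F8 (hex)
B = 76 → 4C (hex)
Hex = #A8F84C


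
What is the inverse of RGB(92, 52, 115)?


Invert: (255-R, 255-G, 255-B)
R: 255-92 = 163
G: 255-52 = 203
B: 255-115 = 140
= RGB(163, 203, 140)


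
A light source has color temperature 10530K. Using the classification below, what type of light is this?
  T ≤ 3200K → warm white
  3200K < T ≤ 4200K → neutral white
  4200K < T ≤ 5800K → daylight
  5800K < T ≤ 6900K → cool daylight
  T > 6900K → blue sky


Temperature: 10530K
10530K > 6900K → blue sky
Classification: blue sky


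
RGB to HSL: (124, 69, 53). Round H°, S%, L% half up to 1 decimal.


Normalize: R'=124/255≈0.4863, G'=69/255≈0.2706, B'=53/255≈0.2078
Max=124/255, Min=53/255, Δ=Max-Min=71/255
L = (Max+Min)/2 = (124+53)/510 = 177/510 = 0.34705… → L = 34.7%
L ≤ 0.5 → S = Δ/(Max+Min) = 71/(124+53) = 71/177 = 0.40112… → S = 40.1%
(the 1/255 factors cancel in S and H, so raw channel differences can be used)
Max is R' → H = 60 × (((G-B)/Δ) mod 6) = 60 × (((69-53)/71) mod 6)
  16/71 = 0.2253…
  H = 60 × 0.2253… = 13.521…° → H = 13.5°
= HSL(13.5°, 40.1%, 34.7%)


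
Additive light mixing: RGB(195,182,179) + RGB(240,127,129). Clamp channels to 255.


Additive: each channel = min(255, C₁+C₂)
R: 195+240 = 435 → 255
G: 182+127 = 309 → 255
B: 179+129 = 308 → 255
= RGB(255, 255, 255)


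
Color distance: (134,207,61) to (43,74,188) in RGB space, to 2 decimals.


d = √[(R₁-R₂)² + (G₁-G₂)² + (B₁-B₂)²]
d = √[(134-43)² + (207-74)² + (61-188)²]
d = √[8281 + 17689 + 16129]
d = √42099
d ≈ 205.18


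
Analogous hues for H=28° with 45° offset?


Base hue: 28°
Left analog: (28 - 45) mod 360 = 343°
Right analog: (28 + 45) mod 360 = 73°
Analogous hues = 343° and 73°


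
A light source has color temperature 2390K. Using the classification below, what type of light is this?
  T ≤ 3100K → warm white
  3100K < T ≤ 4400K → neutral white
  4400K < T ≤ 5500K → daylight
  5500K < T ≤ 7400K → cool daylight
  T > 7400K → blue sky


Temperature: 2390K
2390K ≤ 3100K → warm white
Classification: warm white


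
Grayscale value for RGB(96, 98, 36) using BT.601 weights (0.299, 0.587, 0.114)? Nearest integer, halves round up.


Gray = 0.299×R + 0.587×G + 0.114×B
Gray = 0.299×96 + 0.587×98 + 0.114×36
Gray = 28.704 + 57.526 + 4.104
Gray = 90.334 → round half up → 90
Gray = 90


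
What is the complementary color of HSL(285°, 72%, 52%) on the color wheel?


Complement = opposite side of color wheel = hue + 180°
H' = (285 + 180) mod 360 = 105°
S and L unchanged.
= HSL(105°, 72%, 52%)


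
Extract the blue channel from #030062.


Color: #030062
R = 03 = 3
G = 00 = 0
B = 62 = 98
Blue = 98


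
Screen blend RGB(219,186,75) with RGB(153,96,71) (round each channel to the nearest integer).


Screen: C = 255 - (255-A)×(255-B)/255, rounded to nearest integer
R: 255 - (255-219)×(255-153)/255 = 255 - 3672/255 ≈ 255 - 14.400 = 240.600 → 241
G: 255 - (255-186)×(255-96)/255 = 255 - 10971/255 ≈ 255 - 43.024 = 211.976 → 212
B: 255 - (255-75)×(255-71)/255 = 255 - 33120/255 ≈ 255 - 129.882 = 125.118 → 125
= RGB(241, 212, 125)


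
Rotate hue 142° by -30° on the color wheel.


New hue = (H + rotation) mod 360
New hue = (142 -30) mod 360
= 112 mod 360
= 112°


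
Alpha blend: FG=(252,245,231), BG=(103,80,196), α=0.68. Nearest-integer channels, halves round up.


C = α×F + (1-α)×B, with 1-α = 0.32
R: 0.68×252 + 0.32×103 = 171.36 + 32.96 = 204.32 → 204
G: 0.68×245 + 0.32×80 = 166.60 + 25.60 = 192.20 → 192
B: 0.68×231 + 0.32×196 = 157.08 + 62.72 = 219.80 → 220
= RGB(204, 192, 220)


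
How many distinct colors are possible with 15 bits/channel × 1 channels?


Total bits = 15 bits/channel × 1 channels = 15 bits
Distinct colors = 2^15
= 32,768 colors


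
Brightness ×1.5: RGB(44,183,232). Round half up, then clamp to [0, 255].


Multiply each channel by 1.5, round half up, clamp to [0, 255]
R: 44×1.5 = 66
G: 183×1.5 = 274.5 → round → 275 → clamp → 255
B: 232×1.5 = 348 → clamp → 255
= RGB(66, 255, 255)


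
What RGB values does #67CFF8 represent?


67 → 103 (R)
CF → 207 (G)
F8 → 248 (B)
= RGB(103, 207, 248)


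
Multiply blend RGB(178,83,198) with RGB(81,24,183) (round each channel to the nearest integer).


Multiply: C = A×B/255, rounded to nearest integer
R: 178×81/255 = 14418/255 ≈ 56.541 → 57
G: 83×24/255 = 1992/255 ≈ 7.812 → 8
B: 198×183/255 = 36234/255 ≈ 142.094 → 142
= RGB(57, 8, 142)


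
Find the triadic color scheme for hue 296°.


Triadic: equally spaced at 120° intervals
H1 = 296°
H2 = (296 + 120) mod 360 = 56°
H3 = (296 + 240) mod 360 = 176°
Triadic = 296°, 56°, 176°


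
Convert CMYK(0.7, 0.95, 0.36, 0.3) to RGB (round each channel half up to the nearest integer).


R = 255 × (1-C) × (1-K) = 255 × 0.30 × 0.70 = 53.55 → 54
G = 255 × (1-M) × (1-K) = 255 × 0.05 × 0.70 = 8.925 → 9
B = 255 × (1-Y) × (1-K) = 255 × 0.64 × 0.70 = 114.24 → 114
= RGB(54, 9, 114)


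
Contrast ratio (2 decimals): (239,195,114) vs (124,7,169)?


Linearize each sRGB channel c=v/255: c/12.92 if c ≤ 0.04045 else ((c+0.055)/1.055)^2.4
L = 0.2126×R_lin + 0.7152×G_lin + 0.0722×B_lin
Color 1 (239,195,114):
  R=239: 239/255≈0.9373 > 0.04045 → ((0.9373+0.055)/1.055)^2.4 ≈ 0.86316
  G=195: 195/255≈0.7647 > 0.04045 → ((0.7647+0.055)/1.055)^2.4 ≈ 0.54572
  B=114: 114/255≈0.4471 > 0.04045 → ((0.4471+0.055)/1.055)^2.4 ≈ 0.16827
  L1 = 0.2126×0.86316 + 0.7152×0.54572 + 0.0722×0.16827 ≈ 0.58596
Color 2 (124,7,169):
  R=124: 124/255≈0.4863 > 0.04045 → ((0.4863+0.055)/1.055)^2.4 ≈ 0.20156
  G=7: 7/255≈0.0275 ≤ 0.04045 → 0.0275/12.92 ≈ 0.00212
  B=169: 169/255≈0.6627 > 0.04045 → ((0.6627+0.055)/1.055)^2.4 ≈ 0.39676
  L2 = 0.2126×0.20156 + 0.7152×0.00212 + 0.0722×0.39676 ≈ 0.07302
Lighter = 0.58596, Darker = 0.07302
Ratio = (L_lighter + 0.05) / (L_darker + 0.05)
Ratio = (0.58596 + 0.05) / (0.07302 + 0.05) = 0.63596 / 0.12302 ≈ 5.1697
Ratio ≈ 5.17:1
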